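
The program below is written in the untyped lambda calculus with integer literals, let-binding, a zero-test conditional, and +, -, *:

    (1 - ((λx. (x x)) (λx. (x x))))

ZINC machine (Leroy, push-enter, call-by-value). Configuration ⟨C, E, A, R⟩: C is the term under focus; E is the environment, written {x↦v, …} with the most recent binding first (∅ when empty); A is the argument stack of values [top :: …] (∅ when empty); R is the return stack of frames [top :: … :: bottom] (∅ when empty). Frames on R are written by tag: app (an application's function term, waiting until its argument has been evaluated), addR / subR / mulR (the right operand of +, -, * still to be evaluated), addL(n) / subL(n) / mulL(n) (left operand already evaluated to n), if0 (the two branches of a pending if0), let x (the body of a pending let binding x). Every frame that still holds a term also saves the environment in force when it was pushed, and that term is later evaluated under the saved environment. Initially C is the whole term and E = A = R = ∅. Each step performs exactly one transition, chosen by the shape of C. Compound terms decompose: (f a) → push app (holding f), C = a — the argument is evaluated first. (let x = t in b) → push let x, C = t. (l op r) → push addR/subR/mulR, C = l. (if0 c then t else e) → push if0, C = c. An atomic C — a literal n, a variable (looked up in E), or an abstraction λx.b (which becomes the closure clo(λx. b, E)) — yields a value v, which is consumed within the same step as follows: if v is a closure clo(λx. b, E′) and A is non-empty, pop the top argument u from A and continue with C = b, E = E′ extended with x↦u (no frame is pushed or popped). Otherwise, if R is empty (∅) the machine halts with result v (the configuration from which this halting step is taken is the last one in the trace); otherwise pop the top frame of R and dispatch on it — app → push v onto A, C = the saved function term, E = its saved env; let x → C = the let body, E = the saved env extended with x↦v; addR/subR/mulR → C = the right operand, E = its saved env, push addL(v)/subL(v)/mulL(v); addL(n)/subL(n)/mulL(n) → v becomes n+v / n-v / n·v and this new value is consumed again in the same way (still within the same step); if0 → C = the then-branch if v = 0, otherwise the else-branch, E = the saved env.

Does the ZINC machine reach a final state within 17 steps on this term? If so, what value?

[0] [C=(1 - ((λx. (x x)) (λx. (x x)))) | E=∅ | A=∅ | R=∅]
[1] [C=1 | E=∅ | A=∅ | R=[subR]]
[2] [C=((λx. (x x)) (λx. (x x))) | E=∅ | A=∅ | R=[subL(1)]]
[3] [C=(λx. (x x)) | E=∅ | A=∅ | R=[app :: subL(1)]]
[4] [C=(λx. (x x)) | E=∅ | A=[clo(λx. (x x), ∅)] | R=[subL(1)]]
[5] [C=(x x) | E={x↦clo(λx. (x x), ∅)} | A=∅ | R=[subL(1)]]
[6] [C=x | E={x↦clo(λx. (x x), ∅)} | A=∅ | R=[app :: subL(1)]]
[7] [C=x | E={x↦clo(λx. (x x), ∅)} | A=[clo(λx. (x x), ∅)] | R=[subL(1)]]
… configuration repeats with period 3 (steps 5–7 recur indefinitely) …

Answer: DIVERGES (no final state within 17 steps)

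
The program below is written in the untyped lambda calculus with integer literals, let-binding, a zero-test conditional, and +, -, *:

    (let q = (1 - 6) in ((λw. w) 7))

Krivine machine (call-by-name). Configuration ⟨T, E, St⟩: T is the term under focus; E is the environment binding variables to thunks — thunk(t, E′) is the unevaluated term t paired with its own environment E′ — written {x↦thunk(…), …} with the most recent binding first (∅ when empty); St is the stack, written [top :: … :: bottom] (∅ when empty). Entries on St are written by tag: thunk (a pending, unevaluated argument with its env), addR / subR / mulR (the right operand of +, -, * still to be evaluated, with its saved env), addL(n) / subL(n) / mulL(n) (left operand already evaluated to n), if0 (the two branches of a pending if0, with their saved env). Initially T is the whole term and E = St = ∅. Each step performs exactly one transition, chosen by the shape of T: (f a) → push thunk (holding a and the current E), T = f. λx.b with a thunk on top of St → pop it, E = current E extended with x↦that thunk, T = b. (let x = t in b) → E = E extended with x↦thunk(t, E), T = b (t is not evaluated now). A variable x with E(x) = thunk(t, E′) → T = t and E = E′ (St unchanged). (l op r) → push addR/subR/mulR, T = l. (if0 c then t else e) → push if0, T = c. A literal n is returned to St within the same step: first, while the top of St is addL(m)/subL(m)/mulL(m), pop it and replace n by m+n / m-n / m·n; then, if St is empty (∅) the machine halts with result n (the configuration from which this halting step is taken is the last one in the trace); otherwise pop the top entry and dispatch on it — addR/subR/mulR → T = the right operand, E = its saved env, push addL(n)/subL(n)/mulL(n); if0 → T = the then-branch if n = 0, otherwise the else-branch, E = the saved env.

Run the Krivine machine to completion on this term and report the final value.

Answer: 7

Machine steps:
[0] ⟨T=(let q = (1 - 6) in ((λw. w) 7)); E=∅; St=∅⟩
[1] ⟨T=((λw. w) 7); E={q↦thunk((1 - 6), ∅)}; St=∅⟩
[2] ⟨T=(λw. w); E={q↦thunk((1 - 6), ∅)}; St=[thunk]⟩
[3] ⟨T=w; E={w↦thunk(7, {q↦thunk((1 - 6), ∅)}), q↦thunk((1 - 6), ∅)}; St=∅⟩
[4] ⟨T=7; E={q↦thunk((1 - 6), ∅)}; St=∅⟩
→ final value 7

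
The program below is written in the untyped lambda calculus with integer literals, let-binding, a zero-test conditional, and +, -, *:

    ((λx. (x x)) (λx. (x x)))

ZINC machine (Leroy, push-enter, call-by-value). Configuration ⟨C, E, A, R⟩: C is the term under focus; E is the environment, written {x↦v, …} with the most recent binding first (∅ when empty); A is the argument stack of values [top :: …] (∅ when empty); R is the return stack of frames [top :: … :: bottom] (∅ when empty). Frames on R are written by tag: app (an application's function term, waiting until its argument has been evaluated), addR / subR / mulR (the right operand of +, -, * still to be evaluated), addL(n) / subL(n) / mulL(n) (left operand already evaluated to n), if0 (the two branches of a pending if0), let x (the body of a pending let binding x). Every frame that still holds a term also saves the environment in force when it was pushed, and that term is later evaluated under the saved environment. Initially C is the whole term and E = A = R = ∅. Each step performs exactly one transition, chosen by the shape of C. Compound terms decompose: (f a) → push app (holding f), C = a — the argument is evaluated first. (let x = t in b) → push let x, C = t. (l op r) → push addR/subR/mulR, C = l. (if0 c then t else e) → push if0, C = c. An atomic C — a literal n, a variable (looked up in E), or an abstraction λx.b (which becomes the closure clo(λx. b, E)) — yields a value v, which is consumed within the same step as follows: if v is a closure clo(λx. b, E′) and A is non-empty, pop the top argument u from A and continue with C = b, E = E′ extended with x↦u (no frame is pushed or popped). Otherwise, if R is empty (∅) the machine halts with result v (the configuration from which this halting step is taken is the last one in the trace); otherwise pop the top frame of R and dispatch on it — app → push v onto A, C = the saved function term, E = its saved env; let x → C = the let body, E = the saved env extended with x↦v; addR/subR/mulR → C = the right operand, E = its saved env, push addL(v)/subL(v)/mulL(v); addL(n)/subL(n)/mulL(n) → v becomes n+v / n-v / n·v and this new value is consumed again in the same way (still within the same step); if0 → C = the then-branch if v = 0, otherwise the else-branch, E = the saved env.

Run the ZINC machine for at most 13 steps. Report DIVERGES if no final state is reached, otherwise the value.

Answer: DIVERGES (no final state within 13 steps)

Derivation:
0. <C=((λx. (x x)) (λx. (x x))), E=∅, A=∅, R=∅>
1. <C=(λx. (x x)), E=∅, A=∅, R=[app]>
2. <C=(λx. (x x)), E=∅, A=[clo(λx. (x x), ∅)], R=∅>
3. <C=(x x), E={x↦clo(λx. (x x), ∅)}, A=∅, R=∅>
4. <C=x, E={x↦clo(λx. (x x), ∅)}, A=∅, R=[app]>
5. <C=x, E={x↦clo(λx. (x x), ∅)}, A=[clo(λx. (x x), ∅)], R=∅>
… configuration repeats with period 3 (steps 3–5 recur indefinitely) …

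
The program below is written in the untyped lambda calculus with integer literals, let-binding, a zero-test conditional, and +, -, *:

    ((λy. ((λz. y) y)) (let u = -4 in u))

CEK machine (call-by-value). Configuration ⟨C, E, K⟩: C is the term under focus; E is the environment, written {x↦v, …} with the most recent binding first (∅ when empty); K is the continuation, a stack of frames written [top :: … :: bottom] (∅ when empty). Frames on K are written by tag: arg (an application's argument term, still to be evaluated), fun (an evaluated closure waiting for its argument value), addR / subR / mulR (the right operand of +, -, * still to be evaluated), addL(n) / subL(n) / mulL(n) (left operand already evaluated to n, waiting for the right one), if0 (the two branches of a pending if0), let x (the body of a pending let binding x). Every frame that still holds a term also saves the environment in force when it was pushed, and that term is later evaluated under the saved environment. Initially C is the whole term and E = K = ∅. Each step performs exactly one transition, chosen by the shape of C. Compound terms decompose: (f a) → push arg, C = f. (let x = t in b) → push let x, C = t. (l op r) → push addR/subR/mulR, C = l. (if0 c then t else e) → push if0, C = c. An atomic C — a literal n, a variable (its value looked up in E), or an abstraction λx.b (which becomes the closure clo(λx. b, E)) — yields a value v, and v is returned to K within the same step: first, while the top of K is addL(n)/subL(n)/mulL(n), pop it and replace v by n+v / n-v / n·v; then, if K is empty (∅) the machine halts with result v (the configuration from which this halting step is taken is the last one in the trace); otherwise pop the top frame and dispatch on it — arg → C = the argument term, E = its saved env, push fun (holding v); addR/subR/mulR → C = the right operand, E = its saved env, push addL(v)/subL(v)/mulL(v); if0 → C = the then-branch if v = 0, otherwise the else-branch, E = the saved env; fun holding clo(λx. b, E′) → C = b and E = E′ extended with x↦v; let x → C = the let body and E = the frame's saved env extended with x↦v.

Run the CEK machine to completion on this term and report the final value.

Answer: -4

Execution trace:
step 0: ⟨C=((λy. ((λz. y) y)) (let u = -4 in u)); E=∅; K=∅⟩
step 1: ⟨C=(λy. ((λz. y) y)); E=∅; K=[arg]⟩
step 2: ⟨C=(let u = -4 in u); E=∅; K=[fun]⟩
step 3: ⟨C=-4; E=∅; K=[let u :: fun]⟩
step 4: ⟨C=u; E={u↦-4}; K=[fun]⟩
step 5: ⟨C=((λz. y) y); E={y↦-4}; K=∅⟩
step 6: ⟨C=(λz. y); E={y↦-4}; K=[arg]⟩
step 7: ⟨C=y; E={y↦-4}; K=[fun]⟩
step 8: ⟨C=y; E={z↦-4, y↦-4}; K=∅⟩
→ final value -4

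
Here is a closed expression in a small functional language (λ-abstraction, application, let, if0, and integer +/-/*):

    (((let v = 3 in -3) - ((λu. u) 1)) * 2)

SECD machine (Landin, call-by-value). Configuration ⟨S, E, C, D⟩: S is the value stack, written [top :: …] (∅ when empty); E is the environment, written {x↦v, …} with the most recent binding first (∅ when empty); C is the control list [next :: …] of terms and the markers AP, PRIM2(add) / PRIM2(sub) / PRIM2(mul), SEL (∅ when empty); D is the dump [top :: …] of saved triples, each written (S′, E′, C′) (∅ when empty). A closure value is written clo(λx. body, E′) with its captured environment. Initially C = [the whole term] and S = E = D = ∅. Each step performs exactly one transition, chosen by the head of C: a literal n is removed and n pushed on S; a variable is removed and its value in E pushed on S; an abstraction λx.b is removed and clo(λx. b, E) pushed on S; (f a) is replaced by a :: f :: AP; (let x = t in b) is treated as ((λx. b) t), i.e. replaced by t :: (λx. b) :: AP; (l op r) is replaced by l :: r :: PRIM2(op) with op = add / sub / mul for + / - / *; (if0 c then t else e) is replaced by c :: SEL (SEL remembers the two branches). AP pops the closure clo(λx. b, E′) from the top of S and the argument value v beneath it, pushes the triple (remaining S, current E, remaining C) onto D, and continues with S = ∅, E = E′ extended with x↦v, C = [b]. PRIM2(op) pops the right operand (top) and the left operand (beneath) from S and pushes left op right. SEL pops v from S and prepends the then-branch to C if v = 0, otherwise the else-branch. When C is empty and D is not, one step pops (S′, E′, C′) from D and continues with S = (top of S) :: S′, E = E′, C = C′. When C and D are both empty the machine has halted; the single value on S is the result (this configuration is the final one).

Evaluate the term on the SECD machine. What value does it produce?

t=0: [S=∅ | E=∅ | C=[(((let v = 3 in -3) - ((λu. u) 1)) * 2)] | D=∅]
t=1: [S=∅ | E=∅ | C=[((let v = 3 in -3) - ((λu. u) 1)) :: 2 :: PRIM2(mul)] | D=∅]
t=2: [S=∅ | E=∅ | C=[(let v = 3 in -3) :: ((λu. u) 1) :: PRIM2(sub) :: 2 :: PRIM2(mul)] | D=∅]
t=3: [S=∅ | E=∅ | C=[3 :: (λv. -3) :: AP :: ((λu. u) 1) :: PRIM2(sub) :: 2 :: PRIM2(mul)] | D=∅]
t=4: [S=[3] | E=∅ | C=[(λv. -3) :: AP :: ((λu. u) 1) :: PRIM2(sub) :: 2 :: PRIM2(mul)] | D=∅]
t=5: [S=[clo(λv. -3, ∅) :: 3] | E=∅ | C=[AP :: ((λu. u) 1) :: PRIM2(sub) :: 2 :: PRIM2(mul)] | D=∅]
t=6: [S=∅ | E={v↦3} | C=[-3] | D=[(∅, ∅, [((λu. u) 1) :: PRIM2(sub) :: 2 :: PRIM2(mul)])]]
t=7: [S=[-3] | E={v↦3} | C=∅ | D=[(∅, ∅, [((λu. u) 1) :: PRIM2(sub) :: 2 :: PRIM2(mul)])]]
t=8: [S=[-3] | E=∅ | C=[((λu. u) 1) :: PRIM2(sub) :: 2 :: PRIM2(mul)] | D=∅]
t=9: [S=[-3] | E=∅ | C=[1 :: (λu. u) :: AP :: PRIM2(sub) :: 2 :: PRIM2(mul)] | D=∅]
t=10: [S=[1 :: -3] | E=∅ | C=[(λu. u) :: AP :: PRIM2(sub) :: 2 :: PRIM2(mul)] | D=∅]
t=11: [S=[clo(λu. u, ∅) :: 1 :: -3] | E=∅ | C=[AP :: PRIM2(sub) :: 2 :: PRIM2(mul)] | D=∅]
t=12: [S=∅ | E={u↦1} | C=[u] | D=[([-3], ∅, [PRIM2(sub) :: 2 :: PRIM2(mul)])]]
t=13: [S=[1] | E={u↦1} | C=∅ | D=[([-3], ∅, [PRIM2(sub) :: 2 :: PRIM2(mul)])]]
t=14: [S=[1 :: -3] | E=∅ | C=[PRIM2(sub) :: 2 :: PRIM2(mul)] | D=∅]
t=15: [S=[-4] | E=∅ | C=[2 :: PRIM2(mul)] | D=∅]
t=16: [S=[2 :: -4] | E=∅ | C=[PRIM2(mul)] | D=∅]
t=17: [S=[-8] | E=∅ | C=∅ | D=∅]
→ final value -8

Answer: -8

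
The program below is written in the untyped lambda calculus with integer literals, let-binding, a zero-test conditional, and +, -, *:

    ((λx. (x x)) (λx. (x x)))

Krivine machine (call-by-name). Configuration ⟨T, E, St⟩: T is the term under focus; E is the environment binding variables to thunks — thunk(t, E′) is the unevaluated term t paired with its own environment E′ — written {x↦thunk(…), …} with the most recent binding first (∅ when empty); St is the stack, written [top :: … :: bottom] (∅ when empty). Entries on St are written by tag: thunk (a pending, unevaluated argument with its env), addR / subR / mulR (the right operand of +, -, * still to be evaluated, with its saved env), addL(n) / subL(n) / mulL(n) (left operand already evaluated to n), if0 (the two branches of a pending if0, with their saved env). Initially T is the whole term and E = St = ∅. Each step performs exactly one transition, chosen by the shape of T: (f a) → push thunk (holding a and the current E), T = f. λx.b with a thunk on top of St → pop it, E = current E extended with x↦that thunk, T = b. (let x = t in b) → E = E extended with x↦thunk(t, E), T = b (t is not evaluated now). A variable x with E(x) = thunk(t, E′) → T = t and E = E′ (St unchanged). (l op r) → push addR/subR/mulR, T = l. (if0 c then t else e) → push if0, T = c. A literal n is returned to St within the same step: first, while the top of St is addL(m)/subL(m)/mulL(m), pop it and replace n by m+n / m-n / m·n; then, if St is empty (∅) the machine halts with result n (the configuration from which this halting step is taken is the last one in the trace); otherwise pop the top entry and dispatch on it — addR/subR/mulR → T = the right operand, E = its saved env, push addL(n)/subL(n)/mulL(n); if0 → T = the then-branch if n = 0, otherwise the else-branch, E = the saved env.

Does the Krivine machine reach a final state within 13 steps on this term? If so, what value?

Answer: DIVERGES (no final state within 13 steps)

Execution trace:
0. [T=((λx. (x x)) (λx. (x x))) | E=∅ | St=∅]
1. [T=(λx. (x x)) | E=∅ | St=[thunk]]
2. [T=(x x) | E={x↦thunk((λx. (x x)), ∅)} | St=∅]
3. [T=x | E={x↦thunk((λx. (x x)), ∅)} | St=[thunk]]
4. [T=(λx. (x x)) | E=∅ | St=[thunk]]
5. [T=(x x) | E={x↦thunk(x, {x↦thunk((λx. (x x)), ∅)})} | St=∅]
6. [T=x | E={x↦thunk(x, {x↦thunk((λx. (x x)), ∅)})} | St=[thunk]]
7. [T=x | E={x↦thunk((λx. (x x)), ∅)} | St=[thunk]]
8. [T=(λx. (x x)) | E=∅ | St=[thunk]]
9. [T=(x x) | E={x↦thunk(x, {x↦thunk(x, {x↦thunk((λx. (x x)), ∅)})})} | St=∅]
10. [T=x | E={x↦thunk(x, {x↦thunk(x, {x↦thunk((λx. (x x)), ∅)})})} | St=[thunk]]
11. [T=x | E={x↦thunk(x, {x↦thunk((λx. (x x)), ∅)})} | St=[thunk]]
12. [T=x | E={x↦thunk((λx. (x x)), ∅)} | St=[thunk]]
13. [T=(λx. (x x)) | E=∅ | St=[thunk]]
→ 13 transitions taken and the configuration is still not final: no result within 13 steps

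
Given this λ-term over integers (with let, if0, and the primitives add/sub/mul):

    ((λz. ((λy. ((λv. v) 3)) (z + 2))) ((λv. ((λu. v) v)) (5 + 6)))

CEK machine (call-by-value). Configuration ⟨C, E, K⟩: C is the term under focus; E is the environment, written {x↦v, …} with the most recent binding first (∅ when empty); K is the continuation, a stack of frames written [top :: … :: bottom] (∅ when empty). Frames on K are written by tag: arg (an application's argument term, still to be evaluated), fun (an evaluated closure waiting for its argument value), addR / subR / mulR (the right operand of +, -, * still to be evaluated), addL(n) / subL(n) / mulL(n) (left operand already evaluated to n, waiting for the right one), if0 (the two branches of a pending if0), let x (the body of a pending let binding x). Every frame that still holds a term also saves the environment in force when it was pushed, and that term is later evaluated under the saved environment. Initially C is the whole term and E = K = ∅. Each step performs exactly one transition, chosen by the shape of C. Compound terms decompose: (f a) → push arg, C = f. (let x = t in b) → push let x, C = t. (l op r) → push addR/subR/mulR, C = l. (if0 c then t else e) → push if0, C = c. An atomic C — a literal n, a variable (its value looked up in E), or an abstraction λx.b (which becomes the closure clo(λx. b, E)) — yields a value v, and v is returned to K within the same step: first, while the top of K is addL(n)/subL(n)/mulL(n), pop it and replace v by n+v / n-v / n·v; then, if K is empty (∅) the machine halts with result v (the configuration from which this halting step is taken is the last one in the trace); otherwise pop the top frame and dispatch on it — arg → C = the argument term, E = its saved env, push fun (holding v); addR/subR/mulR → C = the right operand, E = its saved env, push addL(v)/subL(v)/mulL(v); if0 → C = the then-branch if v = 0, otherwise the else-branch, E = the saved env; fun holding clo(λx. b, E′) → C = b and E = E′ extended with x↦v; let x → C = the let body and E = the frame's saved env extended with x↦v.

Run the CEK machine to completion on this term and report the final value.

Answer: 3

Derivation:
0. <C=((λz. ((λy. ((λv. v) 3)) (z + 2))) ((λv. ((λu. v) v)) (5 + 6))), E=∅, K=∅>
1. <C=(λz. ((λy. ((λv. v) 3)) (z + 2))), E=∅, K=[arg]>
2. <C=((λv. ((λu. v) v)) (5 + 6)), E=∅, K=[fun]>
3. <C=(λv. ((λu. v) v)), E=∅, K=[arg :: fun]>
4. <C=(5 + 6), E=∅, K=[fun :: fun]>
5. <C=5, E=∅, K=[addR :: fun :: fun]>
6. <C=6, E=∅, K=[addL(5) :: fun :: fun]>
7. <C=((λu. v) v), E={v↦11}, K=[fun]>
8. <C=(λu. v), E={v↦11}, K=[arg :: fun]>
9. <C=v, E={v↦11}, K=[fun :: fun]>
10. <C=v, E={u↦11, v↦11}, K=[fun]>
11. <C=((λy. ((λv. v) 3)) (z + 2)), E={z↦11}, K=∅>
12. <C=(λy. ((λv. v) 3)), E={z↦11}, K=[arg]>
13. <C=(z + 2), E={z↦11}, K=[fun]>
14. <C=z, E={z↦11}, K=[addR :: fun]>
15. <C=2, E={z↦11}, K=[addL(11) :: fun]>
16. <C=((λv. v) 3), E={y↦13, z↦11}, K=∅>
17. <C=(λv. v), E={y↦13, z↦11}, K=[arg]>
18. <C=3, E={y↦13, z↦11}, K=[fun]>
19. <C=v, E={v↦3, y↦13, z↦11}, K=∅>
→ final value 3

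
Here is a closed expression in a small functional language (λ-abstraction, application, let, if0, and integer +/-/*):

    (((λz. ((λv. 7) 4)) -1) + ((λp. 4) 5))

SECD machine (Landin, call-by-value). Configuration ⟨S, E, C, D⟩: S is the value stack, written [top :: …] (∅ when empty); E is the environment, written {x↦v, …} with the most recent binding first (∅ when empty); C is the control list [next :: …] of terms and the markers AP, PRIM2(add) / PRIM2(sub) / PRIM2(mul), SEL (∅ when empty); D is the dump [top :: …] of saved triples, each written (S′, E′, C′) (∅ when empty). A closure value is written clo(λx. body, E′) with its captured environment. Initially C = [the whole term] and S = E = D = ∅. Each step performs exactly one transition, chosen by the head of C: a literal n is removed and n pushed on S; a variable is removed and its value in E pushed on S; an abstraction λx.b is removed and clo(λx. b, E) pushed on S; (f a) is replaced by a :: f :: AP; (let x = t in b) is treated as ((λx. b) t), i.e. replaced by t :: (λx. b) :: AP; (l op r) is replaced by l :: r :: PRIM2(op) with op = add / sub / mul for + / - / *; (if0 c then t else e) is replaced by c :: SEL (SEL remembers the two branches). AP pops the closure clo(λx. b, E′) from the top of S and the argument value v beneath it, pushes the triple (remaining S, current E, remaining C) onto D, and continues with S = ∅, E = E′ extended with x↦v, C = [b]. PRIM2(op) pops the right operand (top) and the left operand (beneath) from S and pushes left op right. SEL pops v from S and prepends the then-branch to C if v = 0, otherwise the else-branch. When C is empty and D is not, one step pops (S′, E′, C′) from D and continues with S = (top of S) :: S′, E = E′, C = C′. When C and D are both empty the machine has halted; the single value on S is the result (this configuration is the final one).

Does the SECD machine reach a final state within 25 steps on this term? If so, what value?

t=0: [S=∅ | E=∅ | C=[(((λz. ((λv. 7) 4)) -1) + ((λp. 4) 5))] | D=∅]
t=1: [S=∅ | E=∅ | C=[((λz. ((λv. 7) 4)) -1) :: ((λp. 4) 5) :: PRIM2(add)] | D=∅]
t=2: [S=∅ | E=∅ | C=[-1 :: (λz. ((λv. 7) 4)) :: AP :: ((λp. 4) 5) :: PRIM2(add)] | D=∅]
t=3: [S=[-1] | E=∅ | C=[(λz. ((λv. 7) 4)) :: AP :: ((λp. 4) 5) :: PRIM2(add)] | D=∅]
t=4: [S=[clo(λz. ((λv. 7) 4), ∅) :: -1] | E=∅ | C=[AP :: ((λp. 4) 5) :: PRIM2(add)] | D=∅]
t=5: [S=∅ | E={z↦-1} | C=[((λv. 7) 4)] | D=[(∅, ∅, [((λp. 4) 5) :: PRIM2(add)])]]
t=6: [S=∅ | E={z↦-1} | C=[4 :: (λv. 7) :: AP] | D=[(∅, ∅, [((λp. 4) 5) :: PRIM2(add)])]]
t=7: [S=[4] | E={z↦-1} | C=[(λv. 7) :: AP] | D=[(∅, ∅, [((λp. 4) 5) :: PRIM2(add)])]]
t=8: [S=[clo(λv. 7, {z↦-1}) :: 4] | E={z↦-1} | C=[AP] | D=[(∅, ∅, [((λp. 4) 5) :: PRIM2(add)])]]
t=9: [S=∅ | E={v↦4, z↦-1} | C=[7] | D=[(∅, {z↦-1}, ∅) :: (∅, ∅, [((λp. 4) 5) :: PRIM2(add)])]]
t=10: [S=[7] | E={v↦4, z↦-1} | C=∅ | D=[(∅, {z↦-1}, ∅) :: (∅, ∅, [((λp. 4) 5) :: PRIM2(add)])]]
t=11: [S=[7] | E={z↦-1} | C=∅ | D=[(∅, ∅, [((λp. 4) 5) :: PRIM2(add)])]]
t=12: [S=[7] | E=∅ | C=[((λp. 4) 5) :: PRIM2(add)] | D=∅]
t=13: [S=[7] | E=∅ | C=[5 :: (λp. 4) :: AP :: PRIM2(add)] | D=∅]
t=14: [S=[5 :: 7] | E=∅ | C=[(λp. 4) :: AP :: PRIM2(add)] | D=∅]
t=15: [S=[clo(λp. 4, ∅) :: 5 :: 7] | E=∅ | C=[AP :: PRIM2(add)] | D=∅]
t=16: [S=∅ | E={p↦5} | C=[4] | D=[([7], ∅, [PRIM2(add)])]]
t=17: [S=[4] | E={p↦5} | C=∅ | D=[([7], ∅, [PRIM2(add)])]]
t=18: [S=[4 :: 7] | E=∅ | C=[PRIM2(add)] | D=∅]
t=19: [S=[11] | E=∅ | C=∅ | D=∅]
→ final value 11

Answer: 11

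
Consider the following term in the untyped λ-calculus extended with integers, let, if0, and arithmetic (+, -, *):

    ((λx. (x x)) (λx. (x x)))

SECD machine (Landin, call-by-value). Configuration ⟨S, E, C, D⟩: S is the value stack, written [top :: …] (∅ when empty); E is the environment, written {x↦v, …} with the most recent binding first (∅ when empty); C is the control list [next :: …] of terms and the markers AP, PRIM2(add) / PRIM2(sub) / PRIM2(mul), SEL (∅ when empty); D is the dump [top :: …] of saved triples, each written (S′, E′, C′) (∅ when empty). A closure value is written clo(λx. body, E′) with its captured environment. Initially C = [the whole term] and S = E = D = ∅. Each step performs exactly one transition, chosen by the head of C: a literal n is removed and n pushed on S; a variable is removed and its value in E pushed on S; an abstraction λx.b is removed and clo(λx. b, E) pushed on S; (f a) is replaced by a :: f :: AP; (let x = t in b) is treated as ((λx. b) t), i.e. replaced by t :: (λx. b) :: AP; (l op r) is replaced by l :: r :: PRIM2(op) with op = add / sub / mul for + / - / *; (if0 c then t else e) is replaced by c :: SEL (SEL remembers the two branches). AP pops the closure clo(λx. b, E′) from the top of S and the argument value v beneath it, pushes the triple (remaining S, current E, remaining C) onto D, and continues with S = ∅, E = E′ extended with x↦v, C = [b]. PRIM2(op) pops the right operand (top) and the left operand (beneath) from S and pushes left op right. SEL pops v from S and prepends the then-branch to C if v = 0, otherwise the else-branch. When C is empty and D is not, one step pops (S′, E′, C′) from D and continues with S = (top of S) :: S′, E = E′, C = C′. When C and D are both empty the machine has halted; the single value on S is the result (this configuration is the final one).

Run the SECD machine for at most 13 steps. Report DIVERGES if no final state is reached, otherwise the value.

0. ⟨S=∅; E=∅; C=[((λx. (x x)) (λx. (x x)))]; D=∅⟩
1. ⟨S=∅; E=∅; C=[(λx. (x x)) :: (λx. (x x)) :: AP]; D=∅⟩
2. ⟨S=[clo(λx. (x x), ∅)]; E=∅; C=[(λx. (x x)) :: AP]; D=∅⟩
3. ⟨S=[clo(λx. (x x), ∅) :: clo(λx. (x x), ∅)]; E=∅; C=[AP]; D=∅⟩
4. ⟨S=∅; E={x↦clo(λx. (x x), ∅)}; C=[(x x)]; D=[(∅, ∅, ∅)]⟩
5. ⟨S=∅; E={x↦clo(λx. (x x), ∅)}; C=[x :: x :: AP]; D=[(∅, ∅, ∅)]⟩
6. ⟨S=[clo(λx. (x x), ∅)]; E={x↦clo(λx. (x x), ∅)}; C=[x :: AP]; D=[(∅, ∅, ∅)]⟩
7. ⟨S=[clo(λx. (x x), ∅) :: clo(λx. (x x), ∅)]; E={x↦clo(λx. (x x), ∅)}; C=[AP]; D=[(∅, ∅, ∅)]⟩
8. ⟨S=∅; E={x↦clo(λx. (x x), ∅)}; C=[(x x)]; D=[(∅, {x↦clo(λx. (x x), ∅)}, ∅) :: (∅, ∅, ∅)]⟩
9. ⟨S=∅; E={x↦clo(λx. (x x), ∅)}; C=[x :: x :: AP]; D=[(∅, {x↦clo(λx. (x x), ∅)}, ∅) :: (∅, ∅, ∅)]⟩
10. ⟨S=[clo(λx. (x x), ∅)]; E={x↦clo(λx. (x x), ∅)}; C=[x :: AP]; D=[(∅, {x↦clo(λx. (x x), ∅)}, ∅) :: (∅, ∅, ∅)]⟩
11. ⟨S=[clo(λx. (x x), ∅) :: clo(λx. (x x), ∅)]; E={x↦clo(λx. (x x), ∅)}; C=[AP]; D=[(∅, {x↦clo(λx. (x x), ∅)}, ∅) :: (∅, ∅, ∅)]⟩
12. ⟨S=∅; E={x↦clo(λx. (x x), ∅)}; C=[(x x)]; D=[(∅, {x↦clo(λx. (x x), ∅)}, ∅) :: (∅, {x↦clo(λx. (x x), ∅)}, ∅) :: (∅, ∅, ∅)]⟩
13. ⟨S=∅; E={x↦clo(λx. (x x), ∅)}; C=[x :: x :: AP]; D=[(∅, {x↦clo(λx. (x x), ∅)}, ∅) :: (∅, {x↦clo(λx. (x x), ∅)}, ∅) :: (∅, ∅, ∅)]⟩
→ 13 transitions taken and the configuration is still not final: no result within 13 steps

Answer: DIVERGES (no final state within 13 steps)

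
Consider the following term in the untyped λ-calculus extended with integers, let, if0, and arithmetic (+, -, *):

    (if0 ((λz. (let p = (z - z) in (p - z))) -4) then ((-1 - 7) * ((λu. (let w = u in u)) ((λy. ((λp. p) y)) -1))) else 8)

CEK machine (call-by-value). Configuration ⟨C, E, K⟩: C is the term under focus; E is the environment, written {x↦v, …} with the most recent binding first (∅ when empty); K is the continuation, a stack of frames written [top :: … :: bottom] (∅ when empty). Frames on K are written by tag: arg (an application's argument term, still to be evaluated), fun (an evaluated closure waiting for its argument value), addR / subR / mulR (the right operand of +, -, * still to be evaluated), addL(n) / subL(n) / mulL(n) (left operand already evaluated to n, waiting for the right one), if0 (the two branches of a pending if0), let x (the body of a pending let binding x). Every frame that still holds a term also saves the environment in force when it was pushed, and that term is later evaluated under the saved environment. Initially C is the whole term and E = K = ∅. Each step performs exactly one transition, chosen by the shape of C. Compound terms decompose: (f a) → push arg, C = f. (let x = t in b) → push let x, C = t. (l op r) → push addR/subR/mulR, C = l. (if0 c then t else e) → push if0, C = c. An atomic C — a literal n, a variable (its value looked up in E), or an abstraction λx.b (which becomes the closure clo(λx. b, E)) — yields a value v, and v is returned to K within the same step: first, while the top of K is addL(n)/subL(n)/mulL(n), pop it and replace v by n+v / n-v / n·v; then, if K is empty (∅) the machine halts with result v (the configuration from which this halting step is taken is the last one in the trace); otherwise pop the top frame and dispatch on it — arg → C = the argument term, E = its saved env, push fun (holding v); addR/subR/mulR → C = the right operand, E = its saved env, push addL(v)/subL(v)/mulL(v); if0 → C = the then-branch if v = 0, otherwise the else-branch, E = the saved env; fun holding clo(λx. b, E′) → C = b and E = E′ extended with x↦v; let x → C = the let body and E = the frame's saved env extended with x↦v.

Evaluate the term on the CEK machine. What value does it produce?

Answer: 8

Derivation:
step 0: [C=(if0 ((λz. (let p = (z - z) in (p - z))) -4) then ((-1 - 7) * ((λu. (let w = u in u)) ((λy. ((λp. p) y)) -1))) else 8) | E=∅ | K=∅]
step 1: [C=((λz. (let p = (z - z) in (p - z))) -4) | E=∅ | K=[if0]]
step 2: [C=(λz. (let p = (z - z) in (p - z))) | E=∅ | K=[arg :: if0]]
step 3: [C=-4 | E=∅ | K=[fun :: if0]]
step 4: [C=(let p = (z - z) in (p - z)) | E={z↦-4} | K=[if0]]
step 5: [C=(z - z) | E={z↦-4} | K=[let p :: if0]]
step 6: [C=z | E={z↦-4} | K=[subR :: let p :: if0]]
step 7: [C=z | E={z↦-4} | K=[subL(-4) :: let p :: if0]]
step 8: [C=(p - z) | E={p↦0, z↦-4} | K=[if0]]
step 9: [C=p | E={p↦0, z↦-4} | K=[subR :: if0]]
step 10: [C=z | E={p↦0, z↦-4} | K=[subL(0) :: if0]]
step 11: [C=8 | E=∅ | K=∅]
→ final value 8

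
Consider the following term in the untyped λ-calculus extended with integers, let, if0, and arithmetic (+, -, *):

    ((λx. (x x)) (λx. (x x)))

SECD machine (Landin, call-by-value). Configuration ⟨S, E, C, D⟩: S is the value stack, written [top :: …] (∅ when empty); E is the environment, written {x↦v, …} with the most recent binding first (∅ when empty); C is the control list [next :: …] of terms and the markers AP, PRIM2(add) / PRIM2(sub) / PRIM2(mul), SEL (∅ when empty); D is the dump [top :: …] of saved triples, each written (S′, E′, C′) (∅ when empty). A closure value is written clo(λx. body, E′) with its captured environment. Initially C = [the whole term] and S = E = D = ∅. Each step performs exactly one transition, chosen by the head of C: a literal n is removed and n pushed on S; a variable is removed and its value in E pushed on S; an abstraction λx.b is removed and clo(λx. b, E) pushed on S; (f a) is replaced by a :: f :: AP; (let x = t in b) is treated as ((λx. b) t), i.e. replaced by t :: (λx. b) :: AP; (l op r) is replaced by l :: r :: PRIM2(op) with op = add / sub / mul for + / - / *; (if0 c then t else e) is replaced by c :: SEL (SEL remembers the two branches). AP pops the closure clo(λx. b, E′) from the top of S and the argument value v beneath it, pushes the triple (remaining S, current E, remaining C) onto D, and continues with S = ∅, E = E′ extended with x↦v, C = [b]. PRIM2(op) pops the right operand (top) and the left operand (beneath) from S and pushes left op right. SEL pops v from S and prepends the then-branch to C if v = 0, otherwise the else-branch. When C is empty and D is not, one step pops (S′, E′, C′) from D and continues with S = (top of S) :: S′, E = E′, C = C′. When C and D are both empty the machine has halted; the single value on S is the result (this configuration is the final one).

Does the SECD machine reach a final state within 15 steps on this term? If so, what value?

t=0: [S=∅ | E=∅ | C=[((λx. (x x)) (λx. (x x)))] | D=∅]
t=1: [S=∅ | E=∅ | C=[(λx. (x x)) :: (λx. (x x)) :: AP] | D=∅]
t=2: [S=[clo(λx. (x x), ∅)] | E=∅ | C=[(λx. (x x)) :: AP] | D=∅]
t=3: [S=[clo(λx. (x x), ∅) :: clo(λx. (x x), ∅)] | E=∅ | C=[AP] | D=∅]
t=4: [S=∅ | E={x↦clo(λx. (x x), ∅)} | C=[(x x)] | D=[(∅, ∅, ∅)]]
t=5: [S=∅ | E={x↦clo(λx. (x x), ∅)} | C=[x :: x :: AP] | D=[(∅, ∅, ∅)]]
t=6: [S=[clo(λx. (x x), ∅)] | E={x↦clo(λx. (x x), ∅)} | C=[x :: AP] | D=[(∅, ∅, ∅)]]
t=7: [S=[clo(λx. (x x), ∅) :: clo(λx. (x x), ∅)] | E={x↦clo(λx. (x x), ∅)} | C=[AP] | D=[(∅, ∅, ∅)]]
t=8: [S=∅ | E={x↦clo(λx. (x x), ∅)} | C=[(x x)] | D=[(∅, {x↦clo(λx. (x x), ∅)}, ∅) :: (∅, ∅, ∅)]]
t=9: [S=∅ | E={x↦clo(λx. (x x), ∅)} | C=[x :: x :: AP] | D=[(∅, {x↦clo(λx. (x x), ∅)}, ∅) :: (∅, ∅, ∅)]]
t=10: [S=[clo(λx. (x x), ∅)] | E={x↦clo(λx. (x x), ∅)} | C=[x :: AP] | D=[(∅, {x↦clo(λx. (x x), ∅)}, ∅) :: (∅, ∅, ∅)]]
t=11: [S=[clo(λx. (x x), ∅) :: clo(λx. (x x), ∅)] | E={x↦clo(λx. (x x), ∅)} | C=[AP] | D=[(∅, {x↦clo(λx. (x x), ∅)}, ∅) :: (∅, ∅, ∅)]]
t=12: [S=∅ | E={x↦clo(λx. (x x), ∅)} | C=[(x x)] | D=[(∅, {x↦clo(λx. (x x), ∅)}, ∅) :: (∅, {x↦clo(λx. (x x), ∅)}, ∅) :: (∅, ∅, ∅)]]
t=13: [S=∅ | E={x↦clo(λx. (x x), ∅)} | C=[x :: x :: AP] | D=[(∅, {x↦clo(λx. (x x), ∅)}, ∅) :: (∅, {x↦clo(λx. (x x), ∅)}, ∅) :: (∅, ∅, ∅)]]
t=14: [S=[clo(λx. (x x), ∅)] | E={x↦clo(λx. (x x), ∅)} | C=[x :: AP] | D=[(∅, {x↦clo(λx. (x x), ∅)}, ∅) :: (∅, {x↦clo(λx. (x x), ∅)}, ∅) :: (∅, ∅, ∅)]]
t=15: [S=[clo(λx. (x x), ∅) :: clo(λx. (x x), ∅)] | E={x↦clo(λx. (x x), ∅)} | C=[AP] | D=[(∅, {x↦clo(λx. (x x), ∅)}, ∅) :: (∅, {x↦clo(λx. (x x), ∅)}, ∅) :: (∅, ∅, ∅)]]
→ 15 transitions taken and the configuration is still not final: no result within 15 steps

Answer: DIVERGES (no final state within 15 steps)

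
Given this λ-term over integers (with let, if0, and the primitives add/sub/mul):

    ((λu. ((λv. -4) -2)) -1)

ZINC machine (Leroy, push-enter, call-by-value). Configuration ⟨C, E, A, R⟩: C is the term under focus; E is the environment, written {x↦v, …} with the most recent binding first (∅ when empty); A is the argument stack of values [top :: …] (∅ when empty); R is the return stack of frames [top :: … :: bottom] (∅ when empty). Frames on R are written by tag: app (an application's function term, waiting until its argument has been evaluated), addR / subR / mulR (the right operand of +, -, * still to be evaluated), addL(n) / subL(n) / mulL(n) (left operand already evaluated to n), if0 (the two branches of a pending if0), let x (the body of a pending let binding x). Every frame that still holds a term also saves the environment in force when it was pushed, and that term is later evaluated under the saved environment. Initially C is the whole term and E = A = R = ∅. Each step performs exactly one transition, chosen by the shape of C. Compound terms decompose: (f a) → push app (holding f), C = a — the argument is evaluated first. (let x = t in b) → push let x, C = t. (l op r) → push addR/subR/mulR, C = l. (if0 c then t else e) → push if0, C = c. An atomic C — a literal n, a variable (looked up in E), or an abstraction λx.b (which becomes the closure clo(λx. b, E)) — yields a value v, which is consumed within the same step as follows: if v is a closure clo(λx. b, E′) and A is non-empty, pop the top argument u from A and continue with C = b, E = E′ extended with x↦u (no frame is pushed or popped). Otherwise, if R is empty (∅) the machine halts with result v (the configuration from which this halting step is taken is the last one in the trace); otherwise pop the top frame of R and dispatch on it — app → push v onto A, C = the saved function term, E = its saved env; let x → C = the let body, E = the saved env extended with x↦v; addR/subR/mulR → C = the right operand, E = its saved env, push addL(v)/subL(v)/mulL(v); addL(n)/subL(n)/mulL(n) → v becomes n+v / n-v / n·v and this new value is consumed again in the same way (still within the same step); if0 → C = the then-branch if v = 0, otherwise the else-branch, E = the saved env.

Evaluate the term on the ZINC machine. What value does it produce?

0. <C=((λu. ((λv. -4) -2)) -1), E=∅, A=∅, R=∅>
1. <C=-1, E=∅, A=∅, R=[app]>
2. <C=(λu. ((λv. -4) -2)), E=∅, A=[-1], R=∅>
3. <C=((λv. -4) -2), E={u↦-1}, A=∅, R=∅>
4. <C=-2, E={u↦-1}, A=∅, R=[app]>
5. <C=(λv. -4), E={u↦-1}, A=[-2], R=∅>
6. <C=-4, E={v↦-2, u↦-1}, A=∅, R=∅>
→ final value -4

Answer: -4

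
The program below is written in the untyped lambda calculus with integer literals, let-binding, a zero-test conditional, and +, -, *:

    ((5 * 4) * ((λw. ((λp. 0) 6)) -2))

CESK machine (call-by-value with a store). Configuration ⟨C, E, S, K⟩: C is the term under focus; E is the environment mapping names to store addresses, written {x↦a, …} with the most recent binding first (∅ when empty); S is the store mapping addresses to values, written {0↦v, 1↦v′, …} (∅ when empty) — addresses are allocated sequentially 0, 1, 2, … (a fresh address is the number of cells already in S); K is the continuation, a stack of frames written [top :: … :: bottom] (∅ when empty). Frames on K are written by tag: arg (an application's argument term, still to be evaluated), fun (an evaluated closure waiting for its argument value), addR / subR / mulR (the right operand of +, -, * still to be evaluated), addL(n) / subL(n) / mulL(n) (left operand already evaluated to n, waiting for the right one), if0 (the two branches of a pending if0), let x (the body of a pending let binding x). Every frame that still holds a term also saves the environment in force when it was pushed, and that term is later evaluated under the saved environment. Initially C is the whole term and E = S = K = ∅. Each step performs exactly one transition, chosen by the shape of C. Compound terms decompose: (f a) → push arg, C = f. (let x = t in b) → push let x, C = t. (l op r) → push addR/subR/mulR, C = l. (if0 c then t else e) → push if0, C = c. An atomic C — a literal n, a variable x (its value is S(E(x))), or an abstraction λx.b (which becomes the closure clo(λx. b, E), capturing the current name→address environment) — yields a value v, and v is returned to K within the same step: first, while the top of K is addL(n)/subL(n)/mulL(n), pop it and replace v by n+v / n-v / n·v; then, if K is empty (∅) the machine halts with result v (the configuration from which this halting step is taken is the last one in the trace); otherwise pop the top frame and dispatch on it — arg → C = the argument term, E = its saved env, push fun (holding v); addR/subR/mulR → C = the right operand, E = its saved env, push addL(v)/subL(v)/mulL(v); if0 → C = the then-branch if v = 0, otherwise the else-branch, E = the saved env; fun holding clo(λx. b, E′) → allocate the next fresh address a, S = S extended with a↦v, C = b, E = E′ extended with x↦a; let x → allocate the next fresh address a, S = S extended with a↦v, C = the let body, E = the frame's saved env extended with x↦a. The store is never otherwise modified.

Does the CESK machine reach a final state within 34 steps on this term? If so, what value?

Answer: 0

Machine steps:
step 0: ⟨C=((5 * 4) * ((λw. ((λp. 0) 6)) -2)); E=∅; S=∅; K=∅⟩
step 1: ⟨C=(5 * 4); E=∅; S=∅; K=[mulR]⟩
step 2: ⟨C=5; E=∅; S=∅; K=[mulR :: mulR]⟩
step 3: ⟨C=4; E=∅; S=∅; K=[mulL(5) :: mulR]⟩
step 4: ⟨C=((λw. ((λp. 0) 6)) -2); E=∅; S=∅; K=[mulL(20)]⟩
step 5: ⟨C=(λw. ((λp. 0) 6)); E=∅; S=∅; K=[arg :: mulL(20)]⟩
step 6: ⟨C=-2; E=∅; S=∅; K=[fun :: mulL(20)]⟩
step 7: ⟨C=((λp. 0) 6); E={w↦0}; S={0↦-2}; K=[mulL(20)]⟩
step 8: ⟨C=(λp. 0); E={w↦0}; S={0↦-2}; K=[arg :: mulL(20)]⟩
step 9: ⟨C=6; E={w↦0}; S={0↦-2}; K=[fun :: mulL(20)]⟩
step 10: ⟨C=0; E={p↦1, w↦0}; S={0↦-2, 1↦6}; K=[mulL(20)]⟩
→ final value 0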